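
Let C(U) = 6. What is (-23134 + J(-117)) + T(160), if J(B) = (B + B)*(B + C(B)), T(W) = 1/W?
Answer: 454401/160 ≈ 2840.0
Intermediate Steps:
J(B) = 2*B*(6 + B) (J(B) = (B + B)*(B + 6) = (2*B)*(6 + B) = 2*B*(6 + B))
(-23134 + J(-117)) + T(160) = (-23134 + 2*(-117)*(6 - 117)) + 1/160 = (-23134 + 2*(-117)*(-111)) + 1/160 = (-23134 + 25974) + 1/160 = 2840 + 1/160 = 454401/160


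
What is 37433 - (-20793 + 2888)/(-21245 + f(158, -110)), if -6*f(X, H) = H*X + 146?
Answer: 2063178379/55118 ≈ 37432.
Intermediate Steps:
f(X, H) = -73/3 - H*X/6 (f(X, H) = -(H*X + 146)/6 = -(146 + H*X)/6 = -73/3 - H*X/6)
37433 - (-20793 + 2888)/(-21245 + f(158, -110)) = 37433 - (-20793 + 2888)/(-21245 + (-73/3 - 1/6*(-110)*158)) = 37433 - (-17905)/(-21245 + (-73/3 + 8690/3)) = 37433 - (-17905)/(-21245 + 8617/3) = 37433 - (-17905)/(-55118/3) = 37433 - (-17905)*(-3)/55118 = 37433 - 1*53715/55118 = 37433 - 53715/55118 = 2063178379/55118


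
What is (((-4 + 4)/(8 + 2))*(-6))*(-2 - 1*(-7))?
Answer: 0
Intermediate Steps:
(((-4 + 4)/(8 + 2))*(-6))*(-2 - 1*(-7)) = ((0/10)*(-6))*(-2 + 7) = ((0*(⅒))*(-6))*5 = (0*(-6))*5 = 0*5 = 0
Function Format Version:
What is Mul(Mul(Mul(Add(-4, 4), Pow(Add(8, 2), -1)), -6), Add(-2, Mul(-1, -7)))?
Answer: 0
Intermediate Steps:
Mul(Mul(Mul(Add(-4, 4), Pow(Add(8, 2), -1)), -6), Add(-2, Mul(-1, -7))) = Mul(Mul(Mul(0, Pow(10, -1)), -6), Add(-2, 7)) = Mul(Mul(Mul(0, Rational(1, 10)), -6), 5) = Mul(Mul(0, -6), 5) = Mul(0, 5) = 0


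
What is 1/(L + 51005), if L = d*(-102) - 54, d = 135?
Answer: 1/37181 ≈ 2.6895e-5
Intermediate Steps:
L = -13824 (L = 135*(-102) - 54 = -13770 - 54 = -13824)
1/(L + 51005) = 1/(-13824 + 51005) = 1/37181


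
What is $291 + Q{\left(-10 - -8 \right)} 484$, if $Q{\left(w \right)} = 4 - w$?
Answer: $3195$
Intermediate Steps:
$291 + Q{\left(-10 - -8 \right)} 484 = 291 + \left(4 - \left(-10 - -8\right)\right) 484 = 291 + \left(4 - \left(-10 + 8\right)\right) 484 = 291 + \left(4 - -2\right) 484 = 291 + \left(4 + 2\right) 484 = 291 + 6 \cdot 484 = 291 + 2904 = 3195$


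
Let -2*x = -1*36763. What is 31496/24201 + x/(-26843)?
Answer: 801192893/1299254886 ≈ 0.61666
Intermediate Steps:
x = 36763/2 (x = -(-1)*36763/2 = -1/2*(-36763) = 36763/2 ≈ 18382.)
31496/24201 + x/(-26843) = 31496/24201 + (36763/2)/(-26843) = 31496*(1/24201) + (36763/2)*(-1/26843) = 31496/24201 - 36763/53686 = 801192893/1299254886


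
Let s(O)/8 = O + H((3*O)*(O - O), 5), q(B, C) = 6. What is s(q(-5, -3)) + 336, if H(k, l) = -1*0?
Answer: 384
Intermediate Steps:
H(k, l) = 0
s(O) = 8*O (s(O) = 8*(O + 0) = 8*O)
s(q(-5, -3)) + 336 = 8*6 + 336 = 48 + 336 = 384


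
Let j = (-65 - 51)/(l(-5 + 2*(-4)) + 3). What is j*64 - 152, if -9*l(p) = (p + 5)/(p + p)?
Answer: -921352/347 ≈ -2655.2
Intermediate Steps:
l(p) = -(5 + p)/(18*p) (l(p) = -(p + 5)/(9*(p + p)) = -(5 + p)/(9*(2*p)) = -(5 + p)*1/(2*p)/9 = -(5 + p)/(18*p))
j = -13572/347 (j = (-65 - 51)/((-5 - (-5 + 2*(-4)))/(18*(-5 + 2*(-4))) + 3) = -116/((-5 - (-5 - 8))/(18*(-5 - 8)) + 3) = -116/((1/18)*(-5 - 1*(-13))/(-13) + 3) = -116/((1/18)*(-1/13)*(-5 + 13) + 3) = -116/((1/18)*(-1/13)*8 + 3) = -116/(-4/117 + 3) = -116/347/117 = -116*117/347 = -13572/347 ≈ -39.112)
j*64 - 152 = -13572/347*64 - 152 = -868608/347 - 152 = -921352/347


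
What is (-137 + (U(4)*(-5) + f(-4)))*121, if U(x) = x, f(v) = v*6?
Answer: -21901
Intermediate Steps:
f(v) = 6*v
(-137 + (U(4)*(-5) + f(-4)))*121 = (-137 + (4*(-5) + 6*(-4)))*121 = (-137 + (-20 - 24))*121 = (-137 - 44)*121 = -181*121 = -21901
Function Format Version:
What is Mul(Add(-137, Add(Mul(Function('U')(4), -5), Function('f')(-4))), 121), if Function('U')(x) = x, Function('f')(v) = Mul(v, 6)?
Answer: -21901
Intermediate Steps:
Function('f')(v) = Mul(6, v)
Mul(Add(-137, Add(Mul(Function('U')(4), -5), Function('f')(-4))), 121) = Mul(Add(-137, Add(Mul(4, -5), Mul(6, -4))), 121) = Mul(Add(-137, Add(-20, -24)), 121) = Mul(Add(-137, -44), 121) = Mul(-181, 121) = -21901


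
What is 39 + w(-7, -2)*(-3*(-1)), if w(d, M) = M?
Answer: 33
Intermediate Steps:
39 + w(-7, -2)*(-3*(-1)) = 39 - (-6)*(-1) = 39 - 2*3 = 39 - 6 = 33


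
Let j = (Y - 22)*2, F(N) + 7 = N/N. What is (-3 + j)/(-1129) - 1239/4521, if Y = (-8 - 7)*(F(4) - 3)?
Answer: -802338/1701403 ≈ -0.47157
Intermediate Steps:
F(N) = -6 (F(N) = -7 + N/N = -7 + 1 = -6)
Y = 135 (Y = (-8 - 7)*(-6 - 3) = -15*(-9) = 135)
j = 226 (j = (135 - 22)*2 = 113*2 = 226)
(-3 + j)/(-1129) - 1239/4521 = (-3 + 226)/(-1129) - 1239/4521 = 223*(-1/1129) - 1239*1/4521 = -223/1129 - 413/1507 = -802338/1701403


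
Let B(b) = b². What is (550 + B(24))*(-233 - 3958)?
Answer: -4719066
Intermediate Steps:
(550 + B(24))*(-233 - 3958) = (550 + 24²)*(-233 - 3958) = (550 + 576)*(-4191) = 1126*(-4191) = -4719066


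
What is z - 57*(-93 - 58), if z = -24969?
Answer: -16362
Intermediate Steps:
z - 57*(-93 - 58) = -24969 - 57*(-93 - 58) = -24969 - 57*(-151) = -24969 + 8607 = -16362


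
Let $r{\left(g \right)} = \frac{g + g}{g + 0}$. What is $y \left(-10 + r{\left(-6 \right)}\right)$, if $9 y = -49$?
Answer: $\frac{392}{9} \approx 43.556$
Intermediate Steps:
$r{\left(g \right)} = 2$ ($r{\left(g \right)} = \frac{2 g}{g} = 2$)
$y = - \frac{49}{9}$ ($y = \frac{1}{9} \left(-49\right) = - \frac{49}{9} \approx -5.4444$)
$y \left(-10 + r{\left(-6 \right)}\right) = - \frac{49 \left(-10 + 2\right)}{9} = \left(- \frac{49}{9}\right) \left(-8\right) = \frac{392}{9}$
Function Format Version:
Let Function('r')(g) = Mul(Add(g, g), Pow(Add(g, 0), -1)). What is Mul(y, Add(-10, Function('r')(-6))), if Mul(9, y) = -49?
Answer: Rational(392, 9) ≈ 43.556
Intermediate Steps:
Function('r')(g) = 2 (Function('r')(g) = Mul(Mul(2, g), Pow(g, -1)) = 2)
y = Rational(-49, 9) (y = Mul(Rational(1, 9), -49) = Rational(-49, 9) ≈ -5.4444)
Mul(y, Add(-10, Function('r')(-6))) = Mul(Rational(-49, 9), Add(-10, 2)) = Mul(Rational(-49, 9), -8) = Rational(392, 9)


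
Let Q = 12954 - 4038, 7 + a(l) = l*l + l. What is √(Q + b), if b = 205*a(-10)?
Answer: √25931 ≈ 161.03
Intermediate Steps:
a(l) = -7 + l + l² (a(l) = -7 + (l*l + l) = -7 + (l² + l) = -7 + (l + l²) = -7 + l + l²)
Q = 8916
b = 17015 (b = 205*(-7 - 10 + (-10)²) = 205*(-7 - 10 + 100) = 205*83 = 17015)
√(Q + b) = √(8916 + 17015) = √25931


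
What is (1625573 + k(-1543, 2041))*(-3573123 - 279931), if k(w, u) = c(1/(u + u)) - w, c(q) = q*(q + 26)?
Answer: -52232356296863513659/8331362 ≈ -6.2694e+12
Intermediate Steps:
c(q) = q*(26 + q)
k(w, u) = -w + (26 + 1/(2*u))/(2*u) (k(w, u) = (26 + 1/(u + u))/(u + u) - w = (26 + 1/(2*u))/((2*u)) - w = (1/(2*u))*(26 + 1/(2*u)) - w = (26 + 1/(2*u))/(2*u) - w = -w + (26 + 1/(2*u))/(2*u))
(1625573 + k(-1543, 2041))*(-3573123 - 279931) = (1625573 + (-1*(-1543) + 13/2041 + (¼)/2041²))*(-3573123 - 279931) = (1625573 + (1543 + 13*(1/2041) + (¼)*(1/4165681)))*(-3853054) = (1625573 + (1543 + 1/157 + 1/16662724))*(-3853054) = (1625573 + 25710689265/16662724)*(-3853054) = (27112184930117/16662724)*(-3853054) = -52232356296863513659/8331362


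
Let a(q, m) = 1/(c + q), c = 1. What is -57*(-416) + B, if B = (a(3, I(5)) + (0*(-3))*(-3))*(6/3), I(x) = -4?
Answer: 47425/2 ≈ 23713.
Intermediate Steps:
a(q, m) = 1/(1 + q)
B = ½ (B = (1/(1 + 3) + (0*(-3))*(-3))*(6/3) = (1/4 + 0*(-3))*(6*(⅓)) = (¼ + 0)*2 = (¼)*2 = ½ ≈ 0.50000)
-57*(-416) + B = -57*(-416) + ½ = 23712 + ½ = 47425/2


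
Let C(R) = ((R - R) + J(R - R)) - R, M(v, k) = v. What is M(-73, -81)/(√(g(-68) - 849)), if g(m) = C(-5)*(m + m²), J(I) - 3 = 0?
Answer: -73*√35599/35599 ≈ -0.38690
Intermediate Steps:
J(I) = 3 (J(I) = 3 + 0 = 3)
C(R) = 3 - R (C(R) = ((R - R) + 3) - R = (0 + 3) - R = 3 - R)
g(m) = 8*m + 8*m² (g(m) = (3 - 1*(-5))*(m + m²) = (3 + 5)*(m + m²) = 8*(m + m²) = 8*m + 8*m²)
M(-73, -81)/(√(g(-68) - 849)) = -73/√(8*(-68)*(1 - 68) - 849) = -73/√(8*(-68)*(-67) - 849) = -73/√(36448 - 849) = -73*√35599/35599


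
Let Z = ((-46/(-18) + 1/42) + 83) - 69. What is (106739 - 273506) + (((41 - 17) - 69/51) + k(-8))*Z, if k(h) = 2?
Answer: -356339623/2142 ≈ -1.6636e+5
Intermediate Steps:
Z = 2089/126 (Z = ((-46*(-1/18) + 1*(1/42)) + 83) - 69 = ((23/9 + 1/42) + 83) - 69 = (325/126 + 83) - 69 = 10783/126 - 69 = 2089/126 ≈ 16.579)
(106739 - 273506) + (((41 - 17) - 69/51) + k(-8))*Z = (106739 - 273506) + (((41 - 17) - 69/51) + 2)*(2089/126) = -166767 + ((24 - 69*1/51) + 2)*(2089/126) = -166767 + ((24 - 23/17) + 2)*(2089/126) = -166767 + (385/17 + 2)*(2089/126) = -166767 + (419/17)*(2089/126) = -166767 + 875291/2142 = -356339623/2142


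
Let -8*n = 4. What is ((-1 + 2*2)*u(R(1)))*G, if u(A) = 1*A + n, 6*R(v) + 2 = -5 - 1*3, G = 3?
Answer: -39/2 ≈ -19.500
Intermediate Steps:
n = -½ (n = -⅛*4 = -½ ≈ -0.50000)
R(v) = -5/3 (R(v) = -⅓ + (-5 - 1*3)/6 = -⅓ + (-5 - 3)/6 = -⅓ + (⅙)*(-8) = -⅓ - 4/3 = -5/3)
u(A) = -½ + A (u(A) = 1*A - ½ = A - ½ = -½ + A)
((-1 + 2*2)*u(R(1)))*G = ((-1 + 2*2)*(-½ - 5/3))*3 = ((-1 + 4)*(-13/6))*3 = (3*(-13/6))*3 = -13/2*3 = -39/2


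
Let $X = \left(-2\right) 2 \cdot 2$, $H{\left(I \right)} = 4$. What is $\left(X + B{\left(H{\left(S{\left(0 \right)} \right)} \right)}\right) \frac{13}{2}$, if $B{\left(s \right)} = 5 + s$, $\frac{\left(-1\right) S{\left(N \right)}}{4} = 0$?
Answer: $\frac{13}{2} \approx 6.5$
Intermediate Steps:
$S{\left(N \right)} = 0$ ($S{\left(N \right)} = \left(-4\right) 0 = 0$)
$X = -8$ ($X = \left(-4\right) 2 = -8$)
$\left(X + B{\left(H{\left(S{\left(0 \right)} \right)} \right)}\right) \frac{13}{2} = \left(-8 + \left(5 + 4\right)\right) \frac{13}{2} = \left(-8 + 9\right) 13 \cdot \frac{1}{2} = 1 \cdot \frac{13}{2} = \frac{13}{2}$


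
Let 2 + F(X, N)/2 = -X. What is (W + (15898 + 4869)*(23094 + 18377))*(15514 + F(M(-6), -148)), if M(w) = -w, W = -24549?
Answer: 13346935066584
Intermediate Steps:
F(X, N) = -4 - 2*X (F(X, N) = -4 + 2*(-X) = -4 - 2*X)
(W + (15898 + 4869)*(23094 + 18377))*(15514 + F(M(-6), -148)) = (-24549 + (15898 + 4869)*(23094 + 18377))*(15514 + (-4 - (-2)*(-6))) = (-24549 + 20767*41471)*(15514 + (-4 - 2*6)) = (-24549 + 861228257)*(15514 + (-4 - 12)) = 861203708*(15514 - 16) = 861203708*15498 = 13346935066584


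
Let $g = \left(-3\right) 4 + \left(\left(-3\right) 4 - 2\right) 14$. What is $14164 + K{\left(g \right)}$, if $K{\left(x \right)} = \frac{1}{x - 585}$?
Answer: $\frac{11232051}{793} \approx 14164.0$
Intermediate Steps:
$g = -208$ ($g = -12 + \left(-12 - 2\right) 14 = -12 - 196 = -208$)
$K{\left(x \right)} = \frac{1}{-585 + x}$
$14164 + K{\left(g \right)} = 14164 + \frac{1}{-585 - 208} = 14164 + \frac{1}{-793} = 14164 - \frac{1}{793} = \frac{11232051}{793}$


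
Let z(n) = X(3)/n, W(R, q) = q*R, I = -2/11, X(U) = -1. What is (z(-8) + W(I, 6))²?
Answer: 7225/7744 ≈ 0.93298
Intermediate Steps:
I = -2/11 (I = -2*1/11 = -2/11 ≈ -0.18182)
W(R, q) = R*q
z(n) = -1/n
(z(-8) + W(I, 6))² = (-1/(-8) - 2/11*6)² = (-1*(-⅛) - 12/11)² = (⅛ - 12/11)² = (-85/88)² = 7225/7744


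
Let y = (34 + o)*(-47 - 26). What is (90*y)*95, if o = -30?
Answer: -2496600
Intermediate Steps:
y = -292 (y = (34 - 30)*(-47 - 26) = 4*(-73) = -292)
(90*y)*95 = (90*(-292))*95 = -26280*95 = -2496600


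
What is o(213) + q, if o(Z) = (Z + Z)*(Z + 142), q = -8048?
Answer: 143182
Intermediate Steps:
o(Z) = 2*Z*(142 + Z) (o(Z) = (2*Z)*(142 + Z) = 2*Z*(142 + Z))
o(213) + q = 2*213*(142 + 213) - 8048 = 2*213*355 - 8048 = 151230 - 8048 = 143182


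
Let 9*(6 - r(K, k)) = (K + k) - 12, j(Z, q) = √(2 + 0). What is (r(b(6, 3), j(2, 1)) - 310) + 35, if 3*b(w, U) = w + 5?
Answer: -7238/27 - √2/9 ≈ -268.23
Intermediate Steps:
b(w, U) = 5/3 + w/3 (b(w, U) = (w + 5)/3 = (5 + w)/3 = 5/3 + w/3)
j(Z, q) = √2
r(K, k) = 22/3 - K/9 - k/9 (r(K, k) = 6 - ((K + k) - 12)/9 = 6 - (-12 + K + k)/9 = 6 + (4/3 - K/9 - k/9) = 22/3 - K/9 - k/9)
(r(b(6, 3), j(2, 1)) - 310) + 35 = ((22/3 - (5/3 + (⅓)*6)/9 - √2/9) - 310) + 35 = ((22/3 - (5/3 + 2)/9 - √2/9) - 310) + 35 = ((22/3 - ⅑*11/3 - √2/9) - 310) + 35 = ((22/3 - 11/27 - √2/9) - 310) + 35 = ((187/27 - √2/9) - 310) + 35 = (-8183/27 - √2/9) + 35 = -7238/27 - √2/9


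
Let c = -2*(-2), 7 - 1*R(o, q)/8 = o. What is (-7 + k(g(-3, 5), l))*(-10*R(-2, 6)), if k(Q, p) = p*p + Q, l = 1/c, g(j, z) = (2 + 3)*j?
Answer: 15795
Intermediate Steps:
R(o, q) = 56 - 8*o
c = 4
g(j, z) = 5*j
l = 1/4 ≈ 0.25000
k(Q, p) = Q + p**2 (k(Q, p) = p**2 + Q = Q + p**2)
(-7 + k(g(-3, 5), l))*(-10*R(-2, 6)) = (-7 + (5*(-3) + (1/4)**2))*(-10*(56 - 8*(-2))) = (-7 + (-15 + 1/16))*(-10*(56 + 16)) = (-7 - 239/16)*(-10*72) = -351/16*(-720) = 15795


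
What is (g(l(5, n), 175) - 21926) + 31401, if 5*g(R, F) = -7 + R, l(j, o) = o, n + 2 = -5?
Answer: 47361/5 ≈ 9472.2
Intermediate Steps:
n = -7 (n = -2 - 5 = -7)
g(R, F) = -7/5 + R/5 (g(R, F) = (-7 + R)/5 = -7/5 + R/5)
(g(l(5, n), 175) - 21926) + 31401 = ((-7/5 + (⅕)*(-7)) - 21926) + 31401 = ((-7/5 - 7/5) - 21926) + 31401 = (-14/5 - 21926) + 31401 = -109644/5 + 31401 = 47361/5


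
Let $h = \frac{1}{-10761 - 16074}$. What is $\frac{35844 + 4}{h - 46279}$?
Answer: $- \frac{480990540}{620948483} \approx -0.77461$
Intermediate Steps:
$h = - \frac{1}{26835}$ ($h = \frac{1}{-26835} = - \frac{1}{26835} \approx -3.7265 \cdot 10^{-5}$)
$\frac{35844 + 4}{h - 46279} = \frac{35844 + 4}{- \frac{1}{26835} - 46279} = \frac{35848}{- \frac{1241896966}{26835}} = 35848 \left(- \frac{26835}{1241896966}\right) = - \frac{480990540}{620948483}$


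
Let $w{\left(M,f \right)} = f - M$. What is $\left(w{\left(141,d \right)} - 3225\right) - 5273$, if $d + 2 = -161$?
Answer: $-8802$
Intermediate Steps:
$d = -163$ ($d = -2 - 161 = -163$)
$\left(w{\left(141,d \right)} - 3225\right) - 5273 = \left(\left(-163 - 141\right) - 3225\right) - 5273 = \left(-304 - 3225\right) - 5273 = -3529 - 5273 = -8802$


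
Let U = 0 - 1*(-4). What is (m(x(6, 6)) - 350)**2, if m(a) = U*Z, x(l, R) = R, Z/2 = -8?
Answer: 171396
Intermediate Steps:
U = 4 (U = 0 + 4 = 4)
Z = -16 (Z = 2*(-8) = -16)
m(a) = -64 (m(a) = 4*(-16) = -64)
(m(x(6, 6)) - 350)**2 = (-64 - 350)**2 = (-414)**2 = 171396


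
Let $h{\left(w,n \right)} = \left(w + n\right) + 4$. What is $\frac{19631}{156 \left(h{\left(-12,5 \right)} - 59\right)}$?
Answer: $- \frac{19631}{9672} \approx -2.0297$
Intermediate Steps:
$h{\left(w,n \right)} = 4 + n + w$ ($h{\left(w,n \right)} = \left(n + w\right) + 4 = 4 + n + w$)
$\frac{19631}{156 \left(h{\left(-12,5 \right)} - 59\right)} = \frac{19631}{156 \left(\left(4 + 5 - 12\right) - 59\right)} = \frac{19631}{156 \left(-3 - 59\right)} = \frac{19631}{156 \left(-62\right)} = \frac{19631}{-9672} = 19631 \left(- \frac{1}{9672}\right) = - \frac{19631}{9672}$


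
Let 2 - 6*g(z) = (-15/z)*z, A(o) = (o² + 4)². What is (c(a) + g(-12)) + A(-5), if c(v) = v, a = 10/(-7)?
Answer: 35381/42 ≈ 842.40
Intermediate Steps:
a = -10/7 (a = 10*(-⅐) = -10/7 ≈ -1.4286)
A(o) = (4 + o²)²
g(z) = 17/6 (g(z) = ⅓ - (-15/z)*z/6 = ⅓ - ⅙*(-15) = ⅓ + 5/2 = 17/6)
(c(a) + g(-12)) + A(-5) = (-10/7 + 17/6) + (4 + (-5)²)² = 59/42 + (4 + 25)² = 59/42 + 29² = 59/42 + 841 = 35381/42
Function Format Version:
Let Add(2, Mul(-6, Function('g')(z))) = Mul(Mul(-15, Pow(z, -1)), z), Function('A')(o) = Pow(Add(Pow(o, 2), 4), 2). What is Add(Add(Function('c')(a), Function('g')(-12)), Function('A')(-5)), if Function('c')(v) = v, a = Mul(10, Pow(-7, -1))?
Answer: Rational(35381, 42) ≈ 842.40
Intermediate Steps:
a = Rational(-10, 7) (a = Mul(10, Rational(-1, 7)) = Rational(-10, 7) ≈ -1.4286)
Function('A')(o) = Pow(Add(4, Pow(o, 2)), 2)
Function('g')(z) = Rational(17, 6) (Function('g')(z) = Add(Rational(1, 3), Mul(Rational(-1, 6), Mul(Mul(-15, Pow(z, -1)), z))) = Add(Rational(1, 3), Mul(Rational(-1, 6), -15)) = Add(Rational(1, 3), Rational(5, 2)) = Rational(17, 6))
Add(Add(Function('c')(a), Function('g')(-12)), Function('A')(-5)) = Add(Add(Rational(-10, 7), Rational(17, 6)), Pow(Add(4, Pow(-5, 2)), 2)) = Add(Rational(59, 42), Pow(Add(4, 25), 2)) = Add(Rational(59, 42), Pow(29, 2)) = Add(Rational(59, 42), 841) = Rational(35381, 42)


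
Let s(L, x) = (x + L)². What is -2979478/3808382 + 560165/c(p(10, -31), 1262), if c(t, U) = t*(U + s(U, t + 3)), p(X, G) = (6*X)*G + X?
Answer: -189544544790713/242003995986290 ≈ -0.78323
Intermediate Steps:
p(X, G) = X + 6*G*X (p(X, G) = 6*G*X + X = X + 6*G*X)
s(L, x) = (L + x)²
c(t, U) = t*(U + (3 + U + t)²) (c(t, U) = t*(U + (U + (t + 3))²) = t*(U + (U + (3 + t))²) = t*(U + (3 + U + t)²))
-2979478/3808382 + 560165/c(p(10, -31), 1262) = -2979478/3808382 + 560165/(((10*(1 + 6*(-31)))*(1262 + (3 + 1262 + 10*(1 + 6*(-31)))²))) = -2979478*1/3808382 + 560165/(((10*(1 - 186))*(1262 + (3 + 1262 + 10*(1 - 186))²))) = -1489739/1904191 + 560165/(((10*(-185))*(1262 + (3 + 1262 + 10*(-185))²))) = -1489739/1904191 + 560165/((-1850*(1262 + (3 + 1262 - 1850)²))) = -1489739/1904191 + 560165/((-1850*(1262 + (-585)²))) = -1489739/1904191 + 560165/((-1850*(1262 + 342225))) = -1489739/1904191 + 560165/((-1850*343487)) = -1489739/1904191 + 560165/(-635450950) = -1489739/1904191 + 560165*(-1/635450950) = -1489739/1904191 - 112033/127090190 = -189544544790713/242003995986290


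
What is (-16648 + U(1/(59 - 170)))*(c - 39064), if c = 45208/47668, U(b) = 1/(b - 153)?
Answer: 65812036502151399/101199164 ≈ 6.5032e+8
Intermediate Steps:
U(b) = 1/(-153 + b)
c = 11302/11917 (c = 45208*(1/47668) = 11302/11917 ≈ 0.94839)
(-16648 + U(1/(59 - 170)))*(c - 39064) = (-16648 + 1/(-153 + 1/(59 - 170)))*(11302/11917 - 39064) = (-16648 + 1/(-153 + 1/(-111)))*(-465514386/11917) = (-16648 + 1/(-153 - 1/111))*(-465514386/11917) = (-16648 + 1/(-16984/111))*(-465514386/11917) = (-16648 - 111/16984)*(-465514386/11917) = -282749743/16984*(-465514386/11917) = 65812036502151399/101199164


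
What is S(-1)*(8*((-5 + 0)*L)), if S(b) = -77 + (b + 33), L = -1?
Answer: -1800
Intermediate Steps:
S(b) = -44 + b (S(b) = -77 + (33 + b) = -44 + b)
S(-1)*(8*((-5 + 0)*L)) = (-44 - 1)*(8*((-5 + 0)*(-1))) = -360*(-5*(-1)) = -360*5 = -45*40 = -1800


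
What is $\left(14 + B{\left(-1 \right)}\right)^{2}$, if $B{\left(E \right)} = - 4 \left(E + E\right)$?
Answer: $484$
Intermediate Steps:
$B{\left(E \right)} = - 8 E$ ($B{\left(E \right)} = - 4 \cdot 2 E = - 8 E$)
$\left(14 + B{\left(-1 \right)}\right)^{2} = \left(14 - -8\right)^{2} = \left(14 + 8\right)^{2} = 22^{2} = 484$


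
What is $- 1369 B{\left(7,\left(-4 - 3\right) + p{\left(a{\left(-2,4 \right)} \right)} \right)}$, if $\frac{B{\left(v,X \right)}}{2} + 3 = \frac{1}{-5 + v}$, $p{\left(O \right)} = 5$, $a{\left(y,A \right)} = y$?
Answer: $6845$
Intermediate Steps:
$B{\left(v,X \right)} = -6 + \frac{2}{-5 + v}$
$- 1369 B{\left(7,\left(-4 - 3\right) + p{\left(a{\left(-2,4 \right)} \right)} \right)} = - 1369 \frac{2 \left(16 - 21\right)}{-5 + 7} = - 1369 \frac{2 \left(16 - 21\right)}{2} = - 1369 \cdot 2 \cdot \frac{1}{2} \left(-5\right) = \left(-1369\right) \left(-5\right) = 6845$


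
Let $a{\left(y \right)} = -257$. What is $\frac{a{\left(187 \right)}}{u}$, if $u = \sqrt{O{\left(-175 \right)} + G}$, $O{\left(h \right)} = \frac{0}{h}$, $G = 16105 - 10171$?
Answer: $- \frac{257 \sqrt{5934}}{5934} \approx -3.3363$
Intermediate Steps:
$G = 5934$
$O{\left(h \right)} = 0$
$u = \sqrt{5934}$ ($u = \sqrt{0 + 5934} = \sqrt{5934} \approx 77.032$)
$\frac{a{\left(187 \right)}}{u} = - \frac{257}{\sqrt{5934}} = - 257 \frac{\sqrt{5934}}{5934} = - \frac{257 \sqrt{5934}}{5934}$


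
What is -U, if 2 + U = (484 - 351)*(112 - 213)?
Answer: 13435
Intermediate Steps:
U = -13435 (U = -2 + (484 - 351)*(112 - 213) = -2 + 133*(-101) = -2 - 13433 = -13435)
-U = -1*(-13435) = 13435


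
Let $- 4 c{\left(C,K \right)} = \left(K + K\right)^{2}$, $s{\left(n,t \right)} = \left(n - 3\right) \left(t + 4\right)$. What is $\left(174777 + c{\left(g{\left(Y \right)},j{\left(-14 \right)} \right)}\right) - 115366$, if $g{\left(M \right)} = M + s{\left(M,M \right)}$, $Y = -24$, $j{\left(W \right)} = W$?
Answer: $59215$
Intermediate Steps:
$s{\left(n,t \right)} = \left(-3 + n\right) \left(4 + t\right)$
$g{\left(M \right)} = -12 + M^{2} + 2 M$ ($g{\left(M \right)} = M + \left(-12 - 3 M + 4 M + M M\right) = M + \left(-12 - 3 M + 4 M + M^{2}\right) = M + \left(-12 + M + M^{2}\right) = -12 + M^{2} + 2 M$)
$c{\left(C,K \right)} = - K^{2}$ ($c{\left(C,K \right)} = - \frac{\left(K + K\right)^{2}}{4} = - \frac{\left(2 K\right)^{2}}{4} = - \frac{4 K^{2}}{4} = - K^{2}$)
$\left(174777 + c{\left(g{\left(Y \right)},j{\left(-14 \right)} \right)}\right) - 115366 = \left(174777 - \left(-14\right)^{2}\right) - 115366 = \left(174777 - 196\right) - 115366 = 174581 - 115366 = 59215$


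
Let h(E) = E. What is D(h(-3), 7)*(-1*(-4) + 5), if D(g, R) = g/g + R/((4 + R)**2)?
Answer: 1152/121 ≈ 9.5207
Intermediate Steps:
D(g, R) = 1 + R/(4 + R)**2
D(h(-3), 7)*(-1*(-4) + 5) = (1 + 7/(4 + 7)**2)*(-1*(-4) + 5) = (1 + 7/11**2)*(4 + 5) = (1 + 7*(1/121))*9 = (1 + 7/121)*9 = (128/121)*9 = 1152/121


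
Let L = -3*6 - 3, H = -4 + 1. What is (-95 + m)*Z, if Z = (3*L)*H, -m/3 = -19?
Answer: -7182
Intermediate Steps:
H = -3
m = 57 (m = -3*(-19) = 57)
L = -21 (L = -18 - 3 = -21)
Z = 189 (Z = (3*(-21))*(-3) = -63*(-3) = 189)
(-95 + m)*Z = (-95 + 57)*189 = -38*189 = -7182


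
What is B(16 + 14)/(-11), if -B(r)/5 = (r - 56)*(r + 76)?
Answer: -13780/11 ≈ -1252.7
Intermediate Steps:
B(r) = -5*(-56 + r)*(76 + r) (B(r) = -5*(r - 56)*(r + 76) = -5*(-56 + r)*(76 + r))
B(16 + 14)/(-11) = (21280 - 100*(16 + 14) - 5*(16 + 14)**2)/(-11) = (21280 - 100*30 - 5*30**2)*(-1/11) = (21280 - 3000 - 5*900)*(-1/11) = (21280 - 3000 - 4500)*(-1/11) = 13780*(-1/11) = -13780/11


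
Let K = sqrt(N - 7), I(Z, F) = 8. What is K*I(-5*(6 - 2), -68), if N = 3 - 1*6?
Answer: 8*I*sqrt(10) ≈ 25.298*I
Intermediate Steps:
N = -3 (N = 3 - 6 = -3)
K = I*sqrt(10) (K = sqrt(-3 - 7) = sqrt(-10) = I*sqrt(10) ≈ 3.1623*I)
K*I(-5*(6 - 2), -68) = (I*sqrt(10))*8 = 8*I*sqrt(10)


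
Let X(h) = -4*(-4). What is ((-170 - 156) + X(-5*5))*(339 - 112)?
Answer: -70370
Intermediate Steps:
X(h) = 16
((-170 - 156) + X(-5*5))*(339 - 112) = ((-170 - 156) + 16)*(339 - 112) = (-326 + 16)*227 = -310*227 = -70370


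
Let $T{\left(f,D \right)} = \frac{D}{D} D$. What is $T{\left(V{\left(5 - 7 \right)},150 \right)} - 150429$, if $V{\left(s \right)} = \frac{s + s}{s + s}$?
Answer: $-150279$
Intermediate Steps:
$V{\left(s \right)} = 1$ ($V{\left(s \right)} = \frac{2 s}{2 s} = 2 s \frac{1}{2 s} = 1$)
$T{\left(f,D \right)} = D$ ($T{\left(f,D \right)} = 1 D = D$)
$T{\left(V{\left(5 - 7 \right)},150 \right)} - 150429 = 150 - 150429 = -150279$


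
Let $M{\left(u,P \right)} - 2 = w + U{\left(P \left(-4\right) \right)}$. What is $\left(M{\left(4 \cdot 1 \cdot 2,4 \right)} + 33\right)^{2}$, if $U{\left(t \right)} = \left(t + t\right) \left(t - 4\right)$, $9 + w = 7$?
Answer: $452929$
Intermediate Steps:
$w = -2$ ($w = -9 + 7 = -2$)
$U{\left(t \right)} = 2 t \left(-4 + t\right)$
$M{\left(u,P \right)} = - 8 P \left(-4 - 4 P\right)$ ($M{\left(u,P \right)} = 2 + \left(-2 + 2 P \left(-4\right) \left(-4 + P \left(-4\right)\right)\right) = 2 + \left(-2 + 2 \left(- 4 P\right) \left(-4 - 4 P\right)\right) = 2 - \left(2 + 8 P \left(-4 - 4 P\right)\right) = - 8 P \left(-4 - 4 P\right)$)
$\left(M{\left(4 \cdot 1 \cdot 2,4 \right)} + 33\right)^{2} = \left(32 \cdot 4 \left(1 + 4\right) + 33\right)^{2} = \left(32 \cdot 4 \cdot 5 + 33\right)^{2} = \left(640 + 33\right)^{2} = 673^{2} = 452929$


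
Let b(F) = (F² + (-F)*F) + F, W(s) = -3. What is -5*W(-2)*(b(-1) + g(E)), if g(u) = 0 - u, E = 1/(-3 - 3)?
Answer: -25/2 ≈ -12.500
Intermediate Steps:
E = -⅙ (E = 1/(-6) = -⅙ ≈ -0.16667)
b(F) = F (b(F) = (F² - F²) + F = 0 + F = F)
g(u) = -u
-5*W(-2)*(b(-1) + g(E)) = -(-15)*(-1 - 1*(-⅙)) = -(-15)*(-1 + ⅙) = -(-15)*(-5)/6 = -5*5/2 = -25/2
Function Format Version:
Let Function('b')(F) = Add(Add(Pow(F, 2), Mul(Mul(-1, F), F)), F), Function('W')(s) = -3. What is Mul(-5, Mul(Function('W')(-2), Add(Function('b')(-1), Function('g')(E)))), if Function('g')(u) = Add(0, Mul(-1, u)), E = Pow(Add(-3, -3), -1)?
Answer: Rational(-25, 2) ≈ -12.500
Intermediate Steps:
E = Rational(-1, 6) (E = Pow(-6, -1) = Rational(-1, 6) ≈ -0.16667)
Function('b')(F) = F (Function('b')(F) = Add(Add(Pow(F, 2), Mul(-1, Pow(F, 2))), F) = Add(0, F) = F)
Function('g')(u) = Mul(-1, u)
Mul(-5, Mul(Function('W')(-2), Add(Function('b')(-1), Function('g')(E)))) = Mul(-5, Mul(-3, Add(-1, Mul(-1, Rational(-1, 6))))) = Mul(-5, Mul(-3, Add(-1, Rational(1, 6)))) = Mul(-5, Mul(-3, Rational(-5, 6))) = Mul(-5, Rational(5, 2)) = Rational(-25, 2)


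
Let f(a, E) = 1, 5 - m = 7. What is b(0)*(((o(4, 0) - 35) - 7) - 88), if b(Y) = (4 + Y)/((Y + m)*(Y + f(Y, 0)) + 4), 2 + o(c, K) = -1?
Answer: -266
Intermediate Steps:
m = -2 (m = 5 - 1*7 = 5 - 7 = -2)
o(c, K) = -3 (o(c, K) = -2 - 1 = -3)
b(Y) = (4 + Y)/(4 + (1 + Y)*(-2 + Y)) (b(Y) = (4 + Y)/((Y - 2)*(Y + 1) + 4) = (4 + Y)/((-2 + Y)*(1 + Y) + 4) = (4 + Y)/((1 + Y)*(-2 + Y) + 4) = (4 + Y)/(4 + (1 + Y)*(-2 + Y)))
b(0)*(((o(4, 0) - 35) - 7) - 88) = ((4 + 0)/(2 + 0**2 - 1*0))*(((-3 - 35) - 7) - 88) = (4/(2 + 0 + 0))*((-38 - 7) - 88) = (4/2)*(-45 - 88) = ((1/2)*4)*(-133) = 2*(-133) = -266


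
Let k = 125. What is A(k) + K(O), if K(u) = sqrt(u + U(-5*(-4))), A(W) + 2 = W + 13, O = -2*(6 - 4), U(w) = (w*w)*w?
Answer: 136 + 2*sqrt(1999) ≈ 225.42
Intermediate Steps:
U(w) = w**3 (U(w) = w**2*w = w**3)
O = -4 (O = -2*2 = -4)
A(W) = 11 + W (A(W) = -2 + (W + 13) = -2 + (13 + W) = 11 + W)
K(u) = sqrt(8000 + u) (K(u) = sqrt(u + (-5*(-4))**3) = sqrt(u + 20**3) = sqrt(u + 8000) = sqrt(8000 + u))
A(k) + K(O) = (11 + 125) + sqrt(8000 - 4) = 136 + sqrt(7996) = 136 + 2*sqrt(1999)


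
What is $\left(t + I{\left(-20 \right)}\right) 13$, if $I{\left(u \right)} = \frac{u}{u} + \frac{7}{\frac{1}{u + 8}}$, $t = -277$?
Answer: $-4680$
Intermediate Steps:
$I{\left(u \right)} = 57 + 7 u$ ($I{\left(u \right)} = 1 + \frac{7}{\frac{1}{8 + u}} = 1 + 7 \left(8 + u\right) = 1 + \left(56 + 7 u\right) = 57 + 7 u$)
$\left(t + I{\left(-20 \right)}\right) 13 = \left(-277 + \left(57 + 7 \left(-20\right)\right)\right) 13 = \left(-277 + \left(57 - 140\right)\right) 13 = \left(-277 - 83\right) 13 = \left(-360\right) 13 = -4680$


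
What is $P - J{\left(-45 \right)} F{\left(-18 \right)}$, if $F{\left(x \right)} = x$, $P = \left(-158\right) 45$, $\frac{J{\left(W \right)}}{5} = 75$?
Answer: $-360$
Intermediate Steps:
$J{\left(W \right)} = 375$ ($J{\left(W \right)} = 5 \cdot 75 = 375$)
$P = -7110$
$P - J{\left(-45 \right)} F{\left(-18 \right)} = -7110 - 375 \left(-18\right) = -7110 - -6750 = -7110 + 6750 = -360$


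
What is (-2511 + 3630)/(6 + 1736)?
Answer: 1119/1742 ≈ 0.64237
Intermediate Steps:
(-2511 + 3630)/(6 + 1736) = 1119/1742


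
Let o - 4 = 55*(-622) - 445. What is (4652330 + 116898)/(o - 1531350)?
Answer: -4769228/1566001 ≈ -3.0455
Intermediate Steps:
o = -34651 (o = 4 + (55*(-622) - 445) = 4 + (-34210 - 445) = 4 - 34655 = -34651)
(4652330 + 116898)/(o - 1531350) = (4652330 + 116898)/(-34651 - 1531350) = 4769228/(-1566001) = 4769228*(-1/1566001) = -4769228/1566001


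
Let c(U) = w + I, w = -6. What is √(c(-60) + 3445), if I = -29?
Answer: √3410 ≈ 58.395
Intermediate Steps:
c(U) = -35 (c(U) = -6 - 29 = -35)
√(c(-60) + 3445) = √(-35 + 3445) = √3410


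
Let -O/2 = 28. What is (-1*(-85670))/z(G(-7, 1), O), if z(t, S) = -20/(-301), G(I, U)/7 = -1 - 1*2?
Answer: 2578667/2 ≈ 1.2893e+6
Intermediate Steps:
G(I, U) = -21 (G(I, U) = 7*(-1 - 1*2) = 7*(-1 - 2) = 7*(-3) = -21)
O = -56 (O = -2*28 = -56)
z(t, S) = 20/301 (z(t, S) = -20*(-1/301) = 20/301)
(-1*(-85670))/z(G(-7, 1), O) = (-1*(-85670))/(20/301) = 85670*(301/20) = 2578667/2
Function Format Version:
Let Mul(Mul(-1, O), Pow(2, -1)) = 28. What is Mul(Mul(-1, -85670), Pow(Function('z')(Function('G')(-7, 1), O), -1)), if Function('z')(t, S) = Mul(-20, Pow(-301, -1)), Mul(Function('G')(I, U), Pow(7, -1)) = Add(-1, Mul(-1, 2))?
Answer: Rational(2578667, 2) ≈ 1.2893e+6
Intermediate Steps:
Function('G')(I, U) = -21 (Function('G')(I, U) = Mul(7, Add(-1, Mul(-1, 2))) = Mul(7, Add(-1, -2)) = Mul(7, -3) = -21)
O = -56 (O = Mul(-2, 28) = -56)
Function('z')(t, S) = Rational(20, 301) (Function('z')(t, S) = Mul(-20, Rational(-1, 301)) = Rational(20, 301))
Mul(Mul(-1, -85670), Pow(Function('z')(Function('G')(-7, 1), O), -1)) = Mul(Mul(-1, -85670), Pow(Rational(20, 301), -1)) = Mul(85670, Rational(301, 20)) = Rational(2578667, 2)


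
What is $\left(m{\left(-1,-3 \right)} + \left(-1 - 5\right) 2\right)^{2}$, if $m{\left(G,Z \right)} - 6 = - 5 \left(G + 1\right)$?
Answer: $36$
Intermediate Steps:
$m{\left(G,Z \right)} = 1 - 5 G$ ($m{\left(G,Z \right)} = 6 - 5 \left(G + 1\right) = 6 - 5 \left(1 + G\right) = 6 - \left(5 + 5 G\right) = 1 - 5 G$)
$\left(m{\left(-1,-3 \right)} + \left(-1 - 5\right) 2\right)^{2} = \left(\left(1 - -5\right) + \left(-1 - 5\right) 2\right)^{2} = \left(\left(1 + 5\right) - 12\right)^{2} = \left(6 - 12\right)^{2} = \left(-6\right)^{2} = 36$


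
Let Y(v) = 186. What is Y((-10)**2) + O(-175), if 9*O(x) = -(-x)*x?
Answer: 32299/9 ≈ 3588.8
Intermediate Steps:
O(x) = x**2/9 (O(x) = (-(-x)*x)/9 = (-(-1)*x**2)/9 = x**2/9)
Y((-10)**2) + O(-175) = 186 + (1/9)*(-175)**2 = 186 + (1/9)*30625 = 186 + 30625/9 = 32299/9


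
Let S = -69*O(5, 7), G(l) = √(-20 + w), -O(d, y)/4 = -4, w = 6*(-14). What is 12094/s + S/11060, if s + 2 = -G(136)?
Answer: (-276*√26 + 16720231*I)/(2765*(√26 - I)) ≈ -224.06 + 1142.0*I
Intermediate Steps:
w = -84
O(d, y) = 16 (O(d, y) = -4*(-4) = 16)
G(l) = 2*I*√26 (G(l) = √(-20 - 84) = √(-104) = 2*I*√26)
s = -2 - 2*I*√26 ≈ -2.0 - 10.198*I
S = -1104 (S = -69*16 = -1104)
12094/s + S/11060 = 12094/(-2 - 2*I*√26) - 1104/11060 = 12094/(-2 - 2*I*√26) - 1104*1/11060 = 12094/(-2 - 2*I*√26) - 276/2765 = -276/2765 + 12094/(-2 - 2*I*√26)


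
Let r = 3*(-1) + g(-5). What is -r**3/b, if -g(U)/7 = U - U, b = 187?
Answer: 27/187 ≈ 0.14439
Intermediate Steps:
g(U) = 0 (g(U) = -7*(U - U) = -7*0 = 0)
r = -3 (r = 3*(-1) + 0 = -3 + 0 = -3)
-r**3/b = -(-3)**3/187 = -(-27)/187 = -1*(-27/187) = 27/187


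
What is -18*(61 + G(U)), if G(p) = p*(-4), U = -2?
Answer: -1242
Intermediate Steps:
G(p) = -4*p
-18*(61 + G(U)) = -18*(61 - 4*(-2)) = -18*(61 + 8) = -18*69 = -1242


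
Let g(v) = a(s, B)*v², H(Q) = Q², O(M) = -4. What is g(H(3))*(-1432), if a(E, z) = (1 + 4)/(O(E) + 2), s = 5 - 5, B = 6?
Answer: 289980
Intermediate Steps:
s = 0
a(E, z) = -5/2 (a(E, z) = (1 + 4)/(-4 + 2) = 5/(-2) = 5*(-½) = -5/2)
g(v) = -5*v²/2
g(H(3))*(-1432) = -5*(3²)²/2*(-1432) = -5/2*9²*(-1432) = -5/2*81*(-1432) = -405/2*(-1432) = 289980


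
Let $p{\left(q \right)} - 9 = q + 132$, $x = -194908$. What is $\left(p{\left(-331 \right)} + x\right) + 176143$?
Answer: $-18955$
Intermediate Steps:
$p{\left(q \right)} = 141 + q$ ($p{\left(q \right)} = 9 + \left(q + 132\right) = 9 + \left(132 + q\right) = 141 + q$)
$\left(p{\left(-331 \right)} + x\right) + 176143 = \left(\left(141 - 331\right) - 194908\right) + 176143 = \left(-190 - 194908\right) + 176143 = -195098 + 176143 = -18955$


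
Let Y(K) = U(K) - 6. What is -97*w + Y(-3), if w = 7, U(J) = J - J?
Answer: -685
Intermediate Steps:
U(J) = 0
Y(K) = -6 (Y(K) = 0 - 6 = -6)
-97*w + Y(-3) = -97*7 - 6 = -679 - 6 = -685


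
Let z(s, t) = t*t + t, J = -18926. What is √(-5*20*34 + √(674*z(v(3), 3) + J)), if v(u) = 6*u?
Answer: √(-3400 + I*√10838) ≈ 0.8926 + 58.316*I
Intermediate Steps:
z(s, t) = t + t² (z(s, t) = t² + t = t + t²)
√(-5*20*34 + √(674*z(v(3), 3) + J)) = √(-5*20*34 + √(674*(3*(1 + 3)) - 18926)) = √(-100*34 + √(674*(3*4) - 18926)) = √(-3400 + √(674*12 - 18926)) = √(-3400 + √(8088 - 18926)) = √(-3400 + √(-10838)) = √(-3400 + I*√10838)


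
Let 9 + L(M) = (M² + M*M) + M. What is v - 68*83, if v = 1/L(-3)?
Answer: -33863/6 ≈ -5643.8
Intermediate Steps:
L(M) = -9 + M + 2*M² (L(M) = -9 + ((M² + M*M) + M) = -9 + ((M² + M²) + M) = -9 + (2*M² + M) = -9 + (M + 2*M²) = -9 + M + 2*M²)
v = ⅙ (v = 1/(-9 - 3 + 2*(-3)²) = 1/(-9 - 3 + 2*9) = 1/(-9 - 3 + 18) = 1/6 = ⅙ ≈ 0.16667)
v - 68*83 = ⅙ - 68*83 = ⅙ - 5644 = -33863/6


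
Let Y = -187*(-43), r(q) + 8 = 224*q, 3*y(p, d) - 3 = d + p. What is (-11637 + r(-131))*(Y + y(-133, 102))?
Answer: -329209985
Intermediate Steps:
y(p, d) = 1 + d/3 + p/3 (y(p, d) = 1 + (d + p)/3 = 1 + (d/3 + p/3) = 1 + d/3 + p/3)
r(q) = -8 + 224*q
Y = 8041
(-11637 + r(-131))*(Y + y(-133, 102)) = (-11637 + (-8 + 224*(-131)))*(8041 + (1 + (⅓)*102 + (⅓)*(-133))) = (-11637 + (-8 - 29344))*(8041 + (1 + 34 - 133/3)) = (-11637 - 29352)*(8041 - 28/3) = -40989*24095/3 = -329209985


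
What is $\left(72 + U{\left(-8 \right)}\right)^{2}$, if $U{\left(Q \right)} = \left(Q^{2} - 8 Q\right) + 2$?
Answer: $40804$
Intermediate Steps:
$U{\left(Q \right)} = 2 + Q^{2} - 8 Q$
$\left(72 + U{\left(-8 \right)}\right)^{2} = \left(72 + \left(2 + \left(-8\right)^{2} - -64\right)\right)^{2} = \left(72 + \left(2 + 64 + 64\right)\right)^{2} = \left(72 + 130\right)^{2} = 202^{2} = 40804$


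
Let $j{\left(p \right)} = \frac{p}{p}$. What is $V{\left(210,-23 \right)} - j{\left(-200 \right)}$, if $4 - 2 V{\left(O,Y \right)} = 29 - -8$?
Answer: $- \frac{35}{2} \approx -17.5$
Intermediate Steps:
$V{\left(O,Y \right)} = - \frac{33}{2}$ ($V{\left(O,Y \right)} = 2 - \frac{29 - -8}{2} = 2 - \frac{29 + 8}{2} = 2 - \frac{37}{2} = - \frac{33}{2}$)
$j{\left(p \right)} = 1$
$V{\left(210,-23 \right)} - j{\left(-200 \right)} = - \frac{33}{2} - 1 = - \frac{35}{2}$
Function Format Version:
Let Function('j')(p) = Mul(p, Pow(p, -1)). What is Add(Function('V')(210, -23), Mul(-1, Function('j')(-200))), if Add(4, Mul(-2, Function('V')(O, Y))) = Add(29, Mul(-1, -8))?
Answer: Rational(-35, 2) ≈ -17.500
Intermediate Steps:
Function('V')(O, Y) = Rational(-33, 2) (Function('V')(O, Y) = Add(2, Mul(Rational(-1, 2), Add(29, Mul(-1, -8)))) = Add(2, Mul(Rational(-1, 2), Add(29, 8))) = Add(2, Mul(Rational(-1, 2), 37)) = Add(2, Rational(-37, 2)) = Rational(-33, 2))
Function('j')(p) = 1
Add(Function('V')(210, -23), Mul(-1, Function('j')(-200))) = Add(Rational(-33, 2), Mul(-1, 1)) = Add(Rational(-33, 2), -1) = Rational(-35, 2)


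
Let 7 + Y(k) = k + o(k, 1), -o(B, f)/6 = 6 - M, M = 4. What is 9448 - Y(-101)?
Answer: 9568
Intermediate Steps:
o(B, f) = -12 (o(B, f) = -6*(6 - 1*4) = -6*(6 - 4) = -6*2 = -12)
Y(k) = -19 + k (Y(k) = -7 + (k - 12) = -7 + (-12 + k) = -19 + k)
9448 - Y(-101) = 9448 - (-19 - 101) = 9448 - 1*(-120) = 9448 + 120 = 9568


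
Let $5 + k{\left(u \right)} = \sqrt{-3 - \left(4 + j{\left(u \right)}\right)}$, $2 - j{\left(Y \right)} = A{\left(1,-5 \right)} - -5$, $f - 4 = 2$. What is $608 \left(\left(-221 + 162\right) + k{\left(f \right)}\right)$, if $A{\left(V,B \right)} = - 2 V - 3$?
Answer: $-38912 + 1824 i \approx -38912.0 + 1824.0 i$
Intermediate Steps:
$A{\left(V,B \right)} = -3 - 2 V$
$f = 6$ ($f = 4 + 2 = 6$)
$j{\left(Y \right)} = 2$ ($j{\left(Y \right)} = 2 - \left(\left(-3 - 2\right) - -5\right) = 2 - \left(\left(-3 - 2\right) + 5\right) = 2 - \left(-5 + 5\right) = 2 - 0 = 2 + 0 = 2$)
$k{\left(u \right)} = -5 + 3 i$ ($k{\left(u \right)} = -5 + \sqrt{-3 - 6} = -5 + \sqrt{-9} = -5 + 3 i$)
$608 \left(\left(-221 + 162\right) + k{\left(f \right)}\right) = 608 \left(\left(-221 + 162\right) - \left(5 - 3 i\right)\right) = 608 \left(-59 - \left(5 - 3 i\right)\right) = 608 \left(-64 + 3 i\right) = -38912 + 1824 i$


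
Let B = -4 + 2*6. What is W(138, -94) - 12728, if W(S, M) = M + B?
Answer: -12814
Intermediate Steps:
B = 8 (B = -4 + 12 = 8)
W(S, M) = 8 + M (W(S, M) = M + 8 = 8 + M)
W(138, -94) - 12728 = (8 - 94) - 12728 = -86 - 12728 = -12814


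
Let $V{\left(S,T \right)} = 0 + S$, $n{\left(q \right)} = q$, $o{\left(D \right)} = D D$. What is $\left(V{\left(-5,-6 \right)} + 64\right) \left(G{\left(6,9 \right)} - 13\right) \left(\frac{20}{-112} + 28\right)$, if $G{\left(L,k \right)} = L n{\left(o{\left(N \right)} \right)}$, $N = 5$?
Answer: $\frac{6296657}{28} \approx 2.2488 \cdot 10^{5}$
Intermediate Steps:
$o{\left(D \right)} = D^{2}$
$V{\left(S,T \right)} = S$
$G{\left(L,k \right)} = 25 L$ ($G{\left(L,k \right)} = L 5^{2} = L 25 = 25 L$)
$\left(V{\left(-5,-6 \right)} + 64\right) \left(G{\left(6,9 \right)} - 13\right) \left(\frac{20}{-112} + 28\right) = \left(-5 + 64\right) \left(25 \cdot 6 - 13\right) \left(\frac{20}{-112} + 28\right) = 59 \left(150 - 13\right) \left(20 \left(- \frac{1}{112}\right) + 28\right) = 59 \cdot 137 \left(- \frac{5}{28} + 28\right) = 8083 \cdot \frac{779}{28} = \frac{6296657}{28}$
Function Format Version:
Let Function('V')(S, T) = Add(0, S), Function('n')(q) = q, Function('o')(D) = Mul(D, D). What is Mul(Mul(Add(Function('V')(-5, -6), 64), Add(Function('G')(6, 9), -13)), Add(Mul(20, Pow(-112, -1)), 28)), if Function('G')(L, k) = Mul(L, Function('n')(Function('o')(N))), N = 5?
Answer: Rational(6296657, 28) ≈ 2.2488e+5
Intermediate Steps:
Function('o')(D) = Pow(D, 2)
Function('V')(S, T) = S
Function('G')(L, k) = Mul(25, L) (Function('G')(L, k) = Mul(L, Pow(5, 2)) = Mul(L, 25) = Mul(25, L))
Mul(Mul(Add(Function('V')(-5, -6), 64), Add(Function('G')(6, 9), -13)), Add(Mul(20, Pow(-112, -1)), 28)) = Mul(Mul(Add(-5, 64), Add(Mul(25, 6), -13)), Add(Mul(20, Pow(-112, -1)), 28)) = Mul(Mul(59, Add(150, -13)), Add(Mul(20, Rational(-1, 112)), 28)) = Mul(Mul(59, 137), Add(Rational(-5, 28), 28)) = Mul(8083, Rational(779, 28)) = Rational(6296657, 28)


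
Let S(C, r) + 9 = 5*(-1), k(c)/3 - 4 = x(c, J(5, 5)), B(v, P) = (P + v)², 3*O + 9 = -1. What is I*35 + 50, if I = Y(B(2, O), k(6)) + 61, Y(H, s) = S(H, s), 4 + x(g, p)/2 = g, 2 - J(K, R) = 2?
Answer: 1695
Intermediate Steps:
O = -10/3 (O = -3 + (⅓)*(-1) = -3 - ⅓ = -10/3 ≈ -3.3333)
J(K, R) = 0 (J(K, R) = 2 - 1*2 = 2 - 2 = 0)
x(g, p) = -8 + 2*g
k(c) = -12 + 6*c (k(c) = 12 + 3*(-8 + 2*c) = 12 + (-24 + 6*c) = -12 + 6*c)
S(C, r) = -14 (S(C, r) = -9 + 5*(-1) = -9 - 5 = -14)
Y(H, s) = -14
I = 47 (I = -14 + 61 = 47)
I*35 + 50 = 47*35 + 50 = 1645 + 50 = 1695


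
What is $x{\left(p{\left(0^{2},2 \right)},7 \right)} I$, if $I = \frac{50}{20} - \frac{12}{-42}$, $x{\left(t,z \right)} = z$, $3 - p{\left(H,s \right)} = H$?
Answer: $\frac{39}{2} \approx 19.5$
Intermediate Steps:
$p{\left(H,s \right)} = 3 - H$
$I = \frac{39}{14}$ ($I = 50 \cdot \frac{1}{20} - - \frac{2}{7} = \frac{5}{2} + \frac{2}{7} = \frac{39}{14} \approx 2.7857$)
$x{\left(p{\left(0^{2},2 \right)},7 \right)} I = 7 \cdot \frac{39}{14} = \frac{39}{2}$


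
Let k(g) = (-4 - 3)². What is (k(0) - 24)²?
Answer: 625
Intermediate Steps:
k(g) = 49 (k(g) = (-7)² = 49)
(k(0) - 24)² = (49 - 24)² = 25² = 625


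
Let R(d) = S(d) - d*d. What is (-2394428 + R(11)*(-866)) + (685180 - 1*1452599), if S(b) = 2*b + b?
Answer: -3085639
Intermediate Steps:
S(b) = 3*b
R(d) = -d**2 + 3*d (R(d) = 3*d - d*d = 3*d - d**2 = -d**2 + 3*d)
(-2394428 + R(11)*(-866)) + (685180 - 1*1452599) = (-2394428 + (11*(3 - 1*11))*(-866)) + (685180 - 1*1452599) = (-2394428 + (11*(3 - 11))*(-866)) + (685180 - 1452599) = (-2394428 + (11*(-8))*(-866)) - 767419 = (-2394428 - 88*(-866)) - 767419 = (-2394428 + 76208) - 767419 = -2318220 - 767419 = -3085639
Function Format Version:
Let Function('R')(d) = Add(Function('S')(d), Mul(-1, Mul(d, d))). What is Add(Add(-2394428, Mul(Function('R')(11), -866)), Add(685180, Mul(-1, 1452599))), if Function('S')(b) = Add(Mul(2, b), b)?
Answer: -3085639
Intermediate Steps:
Function('S')(b) = Mul(3, b)
Function('R')(d) = Add(Mul(-1, Pow(d, 2)), Mul(3, d)) (Function('R')(d) = Add(Mul(3, d), Mul(-1, Mul(d, d))) = Add(Mul(3, d), Mul(-1, Pow(d, 2))) = Add(Mul(-1, Pow(d, 2)), Mul(3, d)))
Add(Add(-2394428, Mul(Function('R')(11), -866)), Add(685180, Mul(-1, 1452599))) = Add(Add(-2394428, Mul(Mul(11, Add(3, Mul(-1, 11))), -866)), Add(685180, Mul(-1, 1452599))) = Add(Add(-2394428, Mul(Mul(11, Add(3, -11)), -866)), Add(685180, -1452599)) = Add(Add(-2394428, Mul(Mul(11, -8), -866)), -767419) = Add(Add(-2394428, Mul(-88, -866)), -767419) = Add(Add(-2394428, 76208), -767419) = Add(-2318220, -767419) = -3085639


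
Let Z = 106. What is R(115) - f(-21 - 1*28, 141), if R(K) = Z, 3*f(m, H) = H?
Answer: 59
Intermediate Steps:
f(m, H) = H/3
R(K) = 106
R(115) - f(-21 - 1*28, 141) = 106 - 141/3 = 106 - 1*47 = 106 - 47 = 59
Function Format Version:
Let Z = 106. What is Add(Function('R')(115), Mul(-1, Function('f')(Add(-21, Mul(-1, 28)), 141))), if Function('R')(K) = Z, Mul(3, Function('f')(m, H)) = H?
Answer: 59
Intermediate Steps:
Function('f')(m, H) = Mul(Rational(1, 3), H)
Function('R')(K) = 106
Add(Function('R')(115), Mul(-1, Function('f')(Add(-21, Mul(-1, 28)), 141))) = Add(106, Mul(-1, Mul(Rational(1, 3), 141))) = Add(106, Mul(-1, 47)) = Add(106, -47) = 59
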